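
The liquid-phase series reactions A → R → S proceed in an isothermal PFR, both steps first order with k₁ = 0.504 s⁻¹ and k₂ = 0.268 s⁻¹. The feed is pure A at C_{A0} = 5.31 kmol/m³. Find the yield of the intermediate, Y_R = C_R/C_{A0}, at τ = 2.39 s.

0.485

The intermediate concentration in a first-order A→B→C sequence is C_R = k₁C_{A0}(e^(−k₁τ) − e^(−k₂τ))/(k₂−k₁).
e^(−k₁τ) = e^(−0.504×2.39) = e^(−1.205) = 0.2998; e^(−k₂τ) = e^(−0.6405) = 0.5270.
C_R = 0.504×5.31/(0.268−0.504) × (0.2998−0.5270) = (-11.34)×(-0.2272) = 2.576 kmol/m³.
Y_R = C_R/C_{A0} = 2.576/5.31 = 0.485.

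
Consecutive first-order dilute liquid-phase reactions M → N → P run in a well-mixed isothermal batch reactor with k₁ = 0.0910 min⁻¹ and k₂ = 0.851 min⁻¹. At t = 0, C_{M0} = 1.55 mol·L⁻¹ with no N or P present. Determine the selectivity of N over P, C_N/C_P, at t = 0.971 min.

2.09

For first-order series with pure M initially, C_N(t) = k₁C_{M0}/(k₂−k₁)·(e^(−k₁t) − e^(−k₂t)).
e^(−k₁t) = e^(−0.0910×0.971) = e^(−0.08836) = 0.9154; e^(−k₂t) = e^(−0.8263) = 0.4377.
C_N = 0.0910×1.55/(0.851−0.0910) × (0.9154−0.4377) = 0.1856×0.4778 = 0.08867 mol·L⁻¹.
C_M = C_{M0}e^(−k₁t) = 1.419 mol·L⁻¹, so C_P = C_{M0}−C_M−C_N = 0.04241 mol·L⁻¹; C_N/C_P = 2.09.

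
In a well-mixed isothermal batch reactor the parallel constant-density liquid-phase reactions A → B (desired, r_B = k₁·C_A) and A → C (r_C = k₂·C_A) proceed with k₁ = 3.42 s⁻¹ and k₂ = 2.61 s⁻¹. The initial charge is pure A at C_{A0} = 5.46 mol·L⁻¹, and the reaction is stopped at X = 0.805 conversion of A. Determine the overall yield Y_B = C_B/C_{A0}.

0.457

C_A = C_{A0}(1−X) = 1.065 mol·L⁻¹.
Both paths are first order in A, so the instantaneous fraction to B is constant: dC_B/d(−C_A) = k₁/(k₁+k₂) = 0.5672.
C_B = 0.5672·(C_{A0}−C_A) = 0.5672×4.395 = 2.49 mol·L⁻¹.
Y_B = C_B/C_{A0} = 2.493/5.46 = 0.457.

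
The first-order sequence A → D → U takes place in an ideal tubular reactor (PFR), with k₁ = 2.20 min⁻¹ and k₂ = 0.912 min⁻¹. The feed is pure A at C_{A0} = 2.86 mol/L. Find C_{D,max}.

1.53 mol/L

Evaluating C_D at τ_opt = ln(k₂/k₁)/(k₂−k₁) gives C_{D,max}/C_{A0} = (k₁/k₂)^[k₂/(k₂−k₁)].
= (2.20/0.912)^(0.912/(0.912−2.20)) = (2.412)^(-0.7081) = 0.5361.
C_{D,max} = 0.5361×2.86 = 1.53 mol/L.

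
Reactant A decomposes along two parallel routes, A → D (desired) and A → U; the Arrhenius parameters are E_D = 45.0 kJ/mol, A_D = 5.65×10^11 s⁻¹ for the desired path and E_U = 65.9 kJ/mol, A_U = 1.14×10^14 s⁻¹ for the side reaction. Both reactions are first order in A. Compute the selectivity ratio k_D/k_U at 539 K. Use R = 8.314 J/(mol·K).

k_D/k_U = (A_D/A_U)·exp[−(E_D−E_U)/(RT)] = (A_D/A_U)·exp[(E_U−E_D)/(RT)].
(E_U−E_D)/(RT) = (65.9−45.0)×10³/(8.314×539) = 20900/4481 = 4.664.
k_D/k_U = (5.65×10^11/1.14×10^14)·exp(4.664) = 0.004956 × 106.0 = 0.526.
Since E_D < E_U, lowering the temperature improves selectivity toward D.

0.526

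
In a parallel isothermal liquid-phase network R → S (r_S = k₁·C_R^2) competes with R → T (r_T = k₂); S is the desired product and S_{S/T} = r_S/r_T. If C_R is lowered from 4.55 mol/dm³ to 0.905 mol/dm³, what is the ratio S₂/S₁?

S_{S/T} = (k₁/k₂)·C_R^2, so S₂/S₁ = (C_{R,2}/C_{R,1})^2.
= (0.905/4.55)^2 = (0.1989)^2 = 0.0396.

0.0396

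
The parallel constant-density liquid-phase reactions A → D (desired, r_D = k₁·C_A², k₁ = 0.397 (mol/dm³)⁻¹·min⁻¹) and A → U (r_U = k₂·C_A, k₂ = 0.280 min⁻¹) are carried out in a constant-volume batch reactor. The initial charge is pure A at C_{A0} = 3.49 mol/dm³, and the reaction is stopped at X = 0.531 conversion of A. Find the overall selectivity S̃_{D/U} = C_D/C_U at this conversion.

C_A = C_{A0}(1−X) = 1.637 mol/dm³.
Along a PFR/batch, dC_U/dC_A = −r_U/(r_D+r_U) = −k₂/(k₂+k₁·C_A).
Integrating from C_{A0} to C_A: C_U = (0.280/0.397)·ln[(0.280+0.397·3.49)/(0.280+0.397·1.64)] = 0.7053·ln(1.666/0.9298) = 0.4111 mol/dm³.
Then C_D = (C_{A0}−C_A) − C_U = 1.853 − 0.4111 = 1.442 mol/dm³.
S̃_{D/U} = C_D/C_U = 1.442/0.4111 = 3.51.

3.51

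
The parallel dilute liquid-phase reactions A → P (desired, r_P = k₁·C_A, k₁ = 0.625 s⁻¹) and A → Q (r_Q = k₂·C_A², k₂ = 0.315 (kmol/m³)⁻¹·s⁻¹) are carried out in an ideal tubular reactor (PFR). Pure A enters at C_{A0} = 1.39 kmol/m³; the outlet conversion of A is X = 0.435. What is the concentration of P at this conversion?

C_A = C_{A0}(1−X) = 0.7853 kmol/m³.
Along a PFR/batch, dC_P/dC_A = −r_P/(r_P+r_Q) = −k₁/(k₁+k₂·C_A).
Integrating from C_{A0} to C_A: C_P = (0.625/0.315)·ln[(0.625+0.315·1.39)/(0.625+0.315·0.785)] = 1.984·ln(1.063/0.8724) = 0.3918 kmol/m³.

0.392 kmol/m³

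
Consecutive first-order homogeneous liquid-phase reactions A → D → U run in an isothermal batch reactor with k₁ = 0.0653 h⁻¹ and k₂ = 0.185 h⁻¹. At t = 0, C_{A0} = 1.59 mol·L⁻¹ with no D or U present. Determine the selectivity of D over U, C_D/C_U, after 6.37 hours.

1.29

The intermediate concentration in a first-order A→B→C sequence is C_D = k₁C_{A0}(e^(−k₁t) − e^(−k₂t))/(k₂−k₁).
e^(−k₁t) = e^(−0.0653×6.37) = e^(−0.4160) = 0.6597; e^(−k₂t) = e^(−1.178) = 0.3078.
C_D = 0.0653×1.59/(0.185−0.0653) × (0.6597−0.3078) = 0.8674×0.3520 = 0.3053 mol·L⁻¹.
C_A = C_{A0}e^(−k₁t) = 1.049 mol·L⁻¹, so C_U = C_{A0}−C_A−C_D = 0.2358 mol·L⁻¹; C_D/C_U = 1.29.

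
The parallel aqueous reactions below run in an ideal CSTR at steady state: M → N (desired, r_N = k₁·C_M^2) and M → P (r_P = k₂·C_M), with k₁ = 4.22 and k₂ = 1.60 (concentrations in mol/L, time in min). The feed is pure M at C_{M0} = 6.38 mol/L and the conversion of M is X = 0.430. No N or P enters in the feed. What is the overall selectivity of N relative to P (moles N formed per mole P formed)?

Exit C_M = C_{M0}(1−X) = 6.38×0.570 = 3.637 mol/L.
Rates in a CSTR are evaluated at the outlet concentration: r_N = 4.22×3.637^2 = 55.81, r_P = 1.60×3.637 = 5.819.
Overall selectivity = C_N/C_P = r_Nτ/(r_Pτ) = r_N/r_P = 9.59.

9.59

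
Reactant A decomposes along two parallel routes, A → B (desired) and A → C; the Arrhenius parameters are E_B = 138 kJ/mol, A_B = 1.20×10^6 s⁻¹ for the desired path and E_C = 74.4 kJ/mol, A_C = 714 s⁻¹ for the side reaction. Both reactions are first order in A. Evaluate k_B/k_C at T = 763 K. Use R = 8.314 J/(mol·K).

0.0744

With equal orders, S_{B/C} = k_B/k_C = (A_B/A_C)·exp[(E_C−E_B)/(RT)].
(E_C−E_B)/(RT) = (74.4−138)×10³/(8.314×763) = -63600/6344 = -10.03.
k_B/k_C = (1.20×10^6/714)·exp(-10.03) = 1681 × 4.424×10^-5 = 0.0744.
Since E_B > E_C, raising the temperature improves selectivity toward B.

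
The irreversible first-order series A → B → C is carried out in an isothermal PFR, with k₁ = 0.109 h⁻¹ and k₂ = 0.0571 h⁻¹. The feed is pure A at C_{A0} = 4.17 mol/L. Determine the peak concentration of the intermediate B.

2.05 mol/L

At the optimum, C_{B,max}/C_{A0} = (k₁/k₂)^[k₂/(k₂−k₁)].
= (0.109/0.0571)^(0.0571/(0.0571−0.109)) = (1.909)^(-1.100) = 0.4910.
C_{B,max} = 0.4910×4.17 = 2.05 mol/L.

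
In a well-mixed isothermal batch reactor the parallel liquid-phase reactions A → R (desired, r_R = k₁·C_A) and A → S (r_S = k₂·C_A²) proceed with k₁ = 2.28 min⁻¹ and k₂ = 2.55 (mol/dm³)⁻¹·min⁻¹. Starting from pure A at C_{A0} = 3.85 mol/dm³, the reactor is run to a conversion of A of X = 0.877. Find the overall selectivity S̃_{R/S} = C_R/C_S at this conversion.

0.491

C_A = C_{A0}(1−X) = 0.4736 mol/dm³.
Along a PFR/batch, dC_R/dC_A = −r_R/(r_R+r_S) = −k₁/(k₁+k₂·C_A).
Integrating from C_{A0} to C_A: C_R = (2.28/2.55)·ln[(2.28+2.55·3.85)/(2.28+2.55·0.474)] = 0.8941·ln(12.10/3.488) = 1.112 mol/dm³.
C_S = (C_{A0}−C_A)−C_R = 2.264 mol/dm³; S̃_{R/S} = 1.112/2.264 = 0.491.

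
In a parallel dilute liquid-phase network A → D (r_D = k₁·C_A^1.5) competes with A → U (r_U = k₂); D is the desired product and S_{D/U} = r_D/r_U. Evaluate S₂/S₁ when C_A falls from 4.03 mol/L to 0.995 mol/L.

0.123

S_{D/U} = (k₁/k₂)·C_A^1.5, so S₂/S₁ = (C_{A,2}/C_{A,1})^1.5.
= (0.995/4.03)^1.5 = (0.2469)^1.5 = 0.123.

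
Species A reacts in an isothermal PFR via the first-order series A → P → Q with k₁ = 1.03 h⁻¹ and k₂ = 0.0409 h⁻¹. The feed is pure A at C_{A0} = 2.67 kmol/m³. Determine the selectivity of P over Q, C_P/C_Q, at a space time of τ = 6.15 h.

4.25

The intermediate concentration in a first-order A→B→C sequence is C_P = k₁C_{A0}(e^(−k₁τ) − e^(−k₂τ))/(k₂−k₁).
e^(−k₁τ) = e^(−1.03×6.15) = e^(−6.335) = 0.001774; e^(−k₂τ) = e^(−0.2515) = 0.7776.
C_P = 1.03×2.67/(0.0409−1.03) × (0.001774−0.7776) = (-2.780)×(-0.7758) = 2.157 kmol/m³.
C_A = C_{A0}e^(−k₁τ) = 0.004737 kmol/m³, so C_Q = C_{A0}−C_A−C_P = 0.5081 kmol/m³; C_P/C_Q = 4.25.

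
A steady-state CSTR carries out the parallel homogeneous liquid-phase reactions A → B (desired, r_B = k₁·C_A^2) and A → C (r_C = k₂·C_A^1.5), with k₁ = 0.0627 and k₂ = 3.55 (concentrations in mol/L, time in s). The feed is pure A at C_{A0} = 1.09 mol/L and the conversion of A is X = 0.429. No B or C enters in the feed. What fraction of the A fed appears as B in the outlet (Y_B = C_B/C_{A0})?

Exit C_A = C_{A0}(1−X) = 1.09×0.571 = 0.6224 mol/L.
In a CSTR the entire volume is at exit conditions, so r_B = 0.0627×0.6224^2 = 0.02429 and r_C = 3.55×0.6224^1.5 = 1.743.
Fraction of consumed A going to B: r_B/(r_B+r_C) = 0.01374.
C_B = 0.01374·C_{A0}·X = 0.01374×1.09×0.429 = 0.00643 mol/L; Y_B = C_B/C_{A0} = 0.00590.

0.00590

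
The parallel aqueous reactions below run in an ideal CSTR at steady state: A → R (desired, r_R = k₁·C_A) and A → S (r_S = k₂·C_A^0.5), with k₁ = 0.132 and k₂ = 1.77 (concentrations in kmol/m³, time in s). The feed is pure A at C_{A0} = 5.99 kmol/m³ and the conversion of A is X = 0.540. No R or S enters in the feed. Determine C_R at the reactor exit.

Exit C_A = C_{A0}(1−X) = 5.99×0.460 = 2.755 kmol/m³.
In a CSTR the entire volume is at exit conditions, so r_R = 0.132×2.755 = 0.3637 and r_S = 1.77×2.755^0.5 = 2.938.
Fraction of consumed A going to R: r_R/(r_R+r_S) = 0.1102.
C_R = 0.1102·C_{A0}·X = 0.1102×5.99×0.540 = 0.356 kmol/m³.

0.356 kmol/m³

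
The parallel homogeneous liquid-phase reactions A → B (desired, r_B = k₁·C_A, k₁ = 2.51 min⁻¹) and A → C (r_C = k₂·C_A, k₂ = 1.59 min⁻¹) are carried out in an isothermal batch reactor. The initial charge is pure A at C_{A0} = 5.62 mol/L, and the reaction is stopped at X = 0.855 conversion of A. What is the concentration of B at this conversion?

C_A = C_{A0}(1−X) = 0.8149 mol/L.
Both paths are first order in A, so the instantaneous fraction to B is constant: dC_B/d(−C_A) = k₁/(k₁+k₂) = 0.6122.
C_B = 0.6122·(C_{A0}−C_A) = 0.6122×4.805 = 2.94 mol/L.

2.94 mol/L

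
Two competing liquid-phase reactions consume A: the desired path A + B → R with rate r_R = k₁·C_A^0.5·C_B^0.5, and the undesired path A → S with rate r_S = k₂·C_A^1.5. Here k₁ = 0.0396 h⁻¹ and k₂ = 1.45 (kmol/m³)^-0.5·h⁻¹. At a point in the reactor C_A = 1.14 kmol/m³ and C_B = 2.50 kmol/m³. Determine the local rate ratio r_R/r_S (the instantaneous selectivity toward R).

S_{R/S} = r_R/r_S = (k₁·C_A^0.5·C_B^0.5)/(k₂·C_A^1.5) = (k₁/k₂)·C_A⁻¹·C_B^0.5.
= (0.0396×1.140^0.5×2.500^0.5) / (1.45×1.140^1.5) = 0.06685/1.765 = 0.0379.
The undesired path is higher order in A, so low C_A (CSTR or dilute feed) favours R.

0.0379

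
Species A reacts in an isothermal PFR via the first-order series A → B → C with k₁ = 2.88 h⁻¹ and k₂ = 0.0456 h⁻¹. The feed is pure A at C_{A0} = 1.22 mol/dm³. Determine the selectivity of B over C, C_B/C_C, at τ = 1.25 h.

22.9

The intermediate concentration in a first-order A→B→C sequence is C_B = k₁C_{A0}(e^(−k₁τ) − e^(−k₂τ))/(k₂−k₁).
e^(−k₁τ) = e^(−2.88×1.25) = e^(−3.600) = 0.02732; e^(−k₂τ) = e^(−0.05700) = 0.9446.
C_B = 2.88×1.22/(0.0456−2.88) × (0.02732−0.9446) = (-1.240)×(-0.9173) = 1.137 mol/dm³.
C_A = C_{A0}e^(−k₁τ) = 0.03333 mol/dm³, so C_C = C_{A0}−C_A−C_B = 0.04959 mol/dm³; C_B/C_C = 22.9.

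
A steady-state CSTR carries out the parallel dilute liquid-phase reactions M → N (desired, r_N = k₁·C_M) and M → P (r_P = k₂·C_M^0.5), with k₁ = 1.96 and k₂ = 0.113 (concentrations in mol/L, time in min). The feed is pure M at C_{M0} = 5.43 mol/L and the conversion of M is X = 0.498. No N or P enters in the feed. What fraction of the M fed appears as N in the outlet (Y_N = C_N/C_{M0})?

Exit C_M = C_{M0}(1−X) = 5.43×0.502 = 2.726 mol/L.
A CSTR operates uniformly at the exit composition, giving r_N = 5.343 and r_P = 0.1866 (each k·C_M^n at C_M = 2.726).
Fraction of consumed M going to N: r_N/(r_N+r_P) = 0.9663.
C_N = 0.9663·C_{M0}·X = 0.9663×5.43×0.498 = 2.61 mol/L; Y_N = C_N/C_{M0} = 0.481.

0.481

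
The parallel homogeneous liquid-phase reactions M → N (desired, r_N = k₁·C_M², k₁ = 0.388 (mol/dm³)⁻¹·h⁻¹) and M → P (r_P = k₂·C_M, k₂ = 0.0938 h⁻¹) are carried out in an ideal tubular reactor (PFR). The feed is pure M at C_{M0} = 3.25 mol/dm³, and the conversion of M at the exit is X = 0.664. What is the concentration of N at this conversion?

1.93 mol/dm³

C_M = C_{M0}(1−X) = 1.092 mol/dm³.
Along a PFR/batch, dC_P/dC_M = −r_P/(r_N+r_P) = −k₂/(k₂+k₁·C_M).
Integrating from C_{M0} to C_M: C_P = (0.0938/0.388)·ln[(0.0938+0.388·3.25)/(0.0938+0.388·1.09)] = 0.2418·ln(1.355/0.5175) = 0.2327 mol/dm³.
Then C_N = (C_{M0}−C_M) − C_P = 2.158 − 0.2327 = 1.925 mol/dm³.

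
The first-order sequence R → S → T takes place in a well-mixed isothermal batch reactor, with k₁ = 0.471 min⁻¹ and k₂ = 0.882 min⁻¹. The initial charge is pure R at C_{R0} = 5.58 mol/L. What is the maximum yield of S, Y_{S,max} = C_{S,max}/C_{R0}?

For a first-order series the maximum intermediate yield is C_{S,max}/C_{R0} = (k₁/k₂)^[k₂/(k₂−k₁)].
= (0.471/0.882)^(0.882/(0.882−0.471)) = (0.5340)^(2.146) = 0.2602.

0.260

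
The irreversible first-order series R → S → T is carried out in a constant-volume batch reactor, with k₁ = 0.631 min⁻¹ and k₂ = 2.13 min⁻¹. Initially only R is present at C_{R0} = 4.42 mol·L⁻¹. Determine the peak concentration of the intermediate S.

Evaluating C_S at t_opt = ln(k₂/k₁)/(k₂−k₁) gives C_{S,max}/C_{R0} = (k₁/k₂)^[k₂/(k₂−k₁)].
= (0.631/2.13)^(2.13/(2.13−0.631)) = (0.2962)^(1.421) = 0.1775.
C_{S,max} = 0.1775×4.42 = 0.785 mol·L⁻¹.

0.785 mol·L⁻¹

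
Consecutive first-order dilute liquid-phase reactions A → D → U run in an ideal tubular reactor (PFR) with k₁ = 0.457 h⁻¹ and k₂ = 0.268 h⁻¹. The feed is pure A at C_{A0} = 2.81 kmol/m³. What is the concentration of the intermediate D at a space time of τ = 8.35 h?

The intermediate concentration in a first-order A→B→C sequence is C_D = k₁C_{A0}(e^(−k₁τ) − e^(−k₂τ))/(k₂−k₁).
e^(−k₁τ) = e^(−0.457×8.35) = e^(−3.816) = 0.02202; e^(−k₂τ) = e^(−2.238) = 0.1067.
C_D = 0.457×2.81/(0.268−0.457) × (0.02202−0.1067) = (-6.795)×(-0.08468) = 0.5753 kmol/m³.

0.575 kmol/m³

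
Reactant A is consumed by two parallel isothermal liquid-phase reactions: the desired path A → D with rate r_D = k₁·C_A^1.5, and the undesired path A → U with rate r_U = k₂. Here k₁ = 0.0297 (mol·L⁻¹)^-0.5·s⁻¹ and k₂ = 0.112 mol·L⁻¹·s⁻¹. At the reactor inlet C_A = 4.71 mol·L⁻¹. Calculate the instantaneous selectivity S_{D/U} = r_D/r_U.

2.71

S_{D/U} = r_D/r_U = (k₁·C_A^1.5)/(k₂) = (k₁/k₂)·C_A^1.5.
= (0.0297×4.710^1.5) / (0.112) = 0.3036/0.1120 = 2.71.
Since the desired path is higher order in A, keeping C_A high (PFR or concentrated feed) favours D.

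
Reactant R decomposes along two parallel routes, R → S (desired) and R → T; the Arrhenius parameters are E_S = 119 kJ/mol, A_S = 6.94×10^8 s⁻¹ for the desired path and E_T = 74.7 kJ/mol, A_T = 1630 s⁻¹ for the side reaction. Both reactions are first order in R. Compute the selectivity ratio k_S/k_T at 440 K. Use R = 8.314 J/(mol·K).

k_S/k_T = (A_S/A_T)·exp[−(E_S−E_T)/(RT)] = (A_S/A_T)·exp[(E_T−E_S)/(RT)].
(E_T−E_S)/(RT) = (74.7−119)×10³/(8.314×440) = -44300/3658 = -12.11.
k_S/k_T = (6.94×10^8/1630)·exp(-12.11) = 4.258×10^5 × 5.505×10^-6 = 2.34.

2.34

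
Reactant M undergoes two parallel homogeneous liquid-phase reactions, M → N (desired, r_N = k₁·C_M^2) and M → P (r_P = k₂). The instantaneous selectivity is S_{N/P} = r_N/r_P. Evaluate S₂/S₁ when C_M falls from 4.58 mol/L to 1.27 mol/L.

S_{N/P} = (k₁/k₂)·C_M^2, so S₂/S₁ = (C_{M,2}/C_{M,1})^2.
= (1.27/4.58)^2 = (0.2773)^2 = 0.0769.

0.0769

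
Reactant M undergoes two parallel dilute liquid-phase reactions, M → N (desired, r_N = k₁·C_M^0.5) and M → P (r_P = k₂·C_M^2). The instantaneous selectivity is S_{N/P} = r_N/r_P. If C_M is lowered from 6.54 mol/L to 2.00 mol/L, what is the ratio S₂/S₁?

S_{N/P} = (k₁/k₂)·C_M^-1.5, so S₂/S₁ = (C_{M,2}/C_{M,1})^-1.5.
= (2.00/6.54)^(-1.5) = (0.3058)^(-1.5) = 5.91.
Selectivity toward N rises as C_M falls — low-concentration operation is favoured.

5.91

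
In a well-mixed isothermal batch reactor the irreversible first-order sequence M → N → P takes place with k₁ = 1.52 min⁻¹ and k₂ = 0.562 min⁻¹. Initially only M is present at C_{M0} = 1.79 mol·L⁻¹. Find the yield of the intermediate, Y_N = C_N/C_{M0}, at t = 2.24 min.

Solving the coupled first-order balances gives C_N(t) = [k₁/(k₂−k₁)]·C_{M0}·(e^(−k₁t) − e^(−k₂t)).
e^(−k₁t) = e^(−1.52×2.24) = e^(−3.405) = 0.03321; e^(−k₂t) = e^(−1.259) = 0.2840.
C_N = 1.52×1.79/(0.562−1.52) × (0.03321−0.2840) = (-2.840)×(-0.2508) = 0.7122 mol·L⁻¹.
Y_N = C_N/C_{M0} = 0.7122/1.79 = 0.398.

0.398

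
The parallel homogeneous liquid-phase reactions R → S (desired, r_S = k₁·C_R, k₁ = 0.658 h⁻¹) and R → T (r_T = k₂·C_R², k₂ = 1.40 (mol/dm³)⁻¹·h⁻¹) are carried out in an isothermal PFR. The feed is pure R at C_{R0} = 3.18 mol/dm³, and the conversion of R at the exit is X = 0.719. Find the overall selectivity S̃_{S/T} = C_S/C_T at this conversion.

C_R = C_{R0}(1−X) = 0.8936 mol/dm³.
Along a PFR/batch, dC_S/dC_R = −r_S/(r_S+r_T) = −k₁/(k₁+k₂·C_R).
Integrating from C_{R0} to C_R: C_S = (0.658/1.40)·ln[(0.658+1.40·3.18)/(0.658+1.40·0.894)] = 0.4700·ln(5.110/1.909) = 0.4628 mol/dm³.
C_T = (C_{R0}−C_R)−C_S = 1.824 mol/dm³; S̃_{S/T} = 0.4628/1.824 = 0.254.

0.254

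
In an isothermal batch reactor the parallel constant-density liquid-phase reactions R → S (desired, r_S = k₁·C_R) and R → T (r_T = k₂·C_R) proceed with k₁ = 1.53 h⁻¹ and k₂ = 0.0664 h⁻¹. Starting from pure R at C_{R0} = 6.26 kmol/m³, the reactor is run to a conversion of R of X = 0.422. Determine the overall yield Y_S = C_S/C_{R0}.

0.404

C_R = C_{R0}(1−X) = 3.618 kmol/m³.
Both paths are first order in R, so the instantaneous fraction to S is constant: dC_S/d(−C_R) = k₁/(k₁+k₂) = 0.9584.
C_S = 0.9584·(C_{R0}−C_R) = 0.9584×2.642 = 2.53 kmol/m³.
Y_S = C_S/C_{R0} = 2.532/6.26 = 0.404.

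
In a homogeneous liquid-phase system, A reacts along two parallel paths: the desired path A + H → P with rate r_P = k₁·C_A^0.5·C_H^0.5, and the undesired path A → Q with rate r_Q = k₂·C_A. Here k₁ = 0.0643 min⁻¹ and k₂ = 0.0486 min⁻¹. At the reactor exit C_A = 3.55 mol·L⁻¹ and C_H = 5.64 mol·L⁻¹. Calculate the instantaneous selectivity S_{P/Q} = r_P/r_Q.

S_{P/Q} = r_P/r_Q = (k₁·C_A^0.5·C_H^0.5)/(k₂·C_A) = (k₁/k₂)·C_A^-0.5·C_H^0.5.
= (0.0643×3.550^0.5×5.640^0.5) / (0.0486×3.550) = 0.2877/0.1725 = 1.67.
The undesired path is higher order in A, so low C_A (CSTR or dilute feed) favours P.

1.67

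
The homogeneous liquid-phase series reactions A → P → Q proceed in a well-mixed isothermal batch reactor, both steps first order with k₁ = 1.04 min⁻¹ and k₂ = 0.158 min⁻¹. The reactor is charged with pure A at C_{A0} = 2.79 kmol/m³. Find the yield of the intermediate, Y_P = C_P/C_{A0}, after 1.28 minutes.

0.652

Solving the coupled first-order balances gives C_P(t) = [k₁/(k₂−k₁)]·C_{A0}·(e^(−k₁t) − e^(−k₂t)).
e^(−k₁t) = e^(−1.04×1.28) = e^(−1.331) = 0.2642; e^(−k₂t) = e^(−0.2022) = 0.8169.
C_P = 1.04×2.79/(0.158−1.04) × (0.2642−0.8169) = (-3.290)×(-0.5527) = 1.818 kmol/m³.
Y_P = C_P/C_{A0} = 1.818/2.79 = 0.652.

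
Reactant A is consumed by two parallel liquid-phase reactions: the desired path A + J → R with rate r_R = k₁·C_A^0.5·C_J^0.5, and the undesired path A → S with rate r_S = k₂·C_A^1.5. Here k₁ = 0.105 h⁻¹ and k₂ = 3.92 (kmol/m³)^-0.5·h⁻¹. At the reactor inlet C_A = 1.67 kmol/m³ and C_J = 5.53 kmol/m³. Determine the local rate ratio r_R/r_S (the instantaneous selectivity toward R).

0.0377

S_{R/S} = r_R/r_S = (k₁·C_A^0.5·C_J^0.5)/(k₂·C_A^1.5) = (k₁/k₂)·C_A⁻¹·C_J^0.5.
= (0.105×1.670^0.5×5.530^0.5) / (3.92×1.670^1.5) = 0.3191/8.460 = 0.0377.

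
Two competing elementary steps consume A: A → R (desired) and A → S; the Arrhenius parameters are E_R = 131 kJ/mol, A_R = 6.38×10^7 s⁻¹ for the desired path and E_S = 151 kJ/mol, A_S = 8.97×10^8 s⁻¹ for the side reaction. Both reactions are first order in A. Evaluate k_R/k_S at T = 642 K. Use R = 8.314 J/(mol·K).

k_R/k_S = (A_R/A_S)·exp[−(E_R−E_S)/(RT)] = (A_R/A_S)·exp[(E_S−E_R)/(RT)].
(E_S−E_R)/(RT) = (151−131)×10³/(8.314×642) = 20000/5338 = 3.747.
k_R/k_S = (6.38×10^7/8.97×10^8)·exp(3.747) = 0.07113 × 42.39 = 3.02.
Since E_R < E_S, lowering the temperature improves selectivity toward R.

3.02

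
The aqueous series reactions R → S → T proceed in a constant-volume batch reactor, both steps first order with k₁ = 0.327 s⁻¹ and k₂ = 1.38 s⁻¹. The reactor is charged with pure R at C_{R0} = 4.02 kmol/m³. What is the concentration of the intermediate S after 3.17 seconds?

For first-order series with pure R initially, C_S(t) = k₁C_{R0}/(k₂−k₁)·(e^(−k₁t) − e^(−k₂t)).
e^(−k₁t) = e^(−0.327×3.17) = e^(−1.037) = 0.3547; e^(−k₂t) = e^(−4.375) = 0.01259.
C_S = 0.327×4.02/(1.38−0.327) × (0.3547−0.01259) = 1.248×0.3421 = 0.4270 kmol/m³.

0.427 kmol/m³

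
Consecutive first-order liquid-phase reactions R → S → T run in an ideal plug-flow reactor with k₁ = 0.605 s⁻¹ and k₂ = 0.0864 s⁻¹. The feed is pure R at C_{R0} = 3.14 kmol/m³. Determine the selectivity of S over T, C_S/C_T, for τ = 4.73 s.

3.02

The intermediate concentration in a first-order A→B→C sequence is C_S = k₁C_{R0}(e^(−k₁τ) − e^(−k₂τ))/(k₂−k₁).
e^(−k₁τ) = e^(−0.605×4.73) = e^(−2.862) = 0.05717; e^(−k₂τ) = e^(−0.4087) = 0.6645.
C_S = 0.605×3.14/(0.0864−0.605) × (0.05717−0.6645) = (-3.663)×(-0.6074) = 2.225 kmol/m³.
C_R = C_{R0}e^(−k₁τ) = 0.1795 kmol/m³, so C_T = C_{R0}−C_R−C_S = 0.7356 kmol/m³; C_S/C_T = 3.02.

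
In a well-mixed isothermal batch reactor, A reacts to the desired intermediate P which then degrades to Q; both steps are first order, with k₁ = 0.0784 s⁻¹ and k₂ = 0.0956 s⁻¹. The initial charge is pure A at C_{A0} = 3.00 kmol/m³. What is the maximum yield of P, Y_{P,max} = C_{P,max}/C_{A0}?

For a first-order series the maximum intermediate yield is C_{P,max}/C_{A0} = (k₁/k₂)^[k₂/(k₂−k₁)].
= (0.0784/0.0956)^(0.0956/(0.0956−0.0784)) = (0.8201)^(5.558) = 0.3321.

0.332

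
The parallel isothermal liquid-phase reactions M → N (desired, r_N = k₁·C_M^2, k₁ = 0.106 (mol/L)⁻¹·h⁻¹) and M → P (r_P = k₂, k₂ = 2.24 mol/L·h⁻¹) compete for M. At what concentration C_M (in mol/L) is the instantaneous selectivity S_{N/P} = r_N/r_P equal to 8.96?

S_{N/P} = (k₁/k₂)·C_M^2 ⇒ C_M = (S·k₂/k₁)^(0.5).
= (8.96×2.24/0.106)^(0.5) = (189.3)^(0.5) = 13.8 mol/L.

13.8 mol/L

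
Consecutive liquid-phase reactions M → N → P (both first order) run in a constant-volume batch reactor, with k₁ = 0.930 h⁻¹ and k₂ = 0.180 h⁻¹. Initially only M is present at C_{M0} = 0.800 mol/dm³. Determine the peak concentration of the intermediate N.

0.539 mol/dm³

Evaluating C_N at t_opt = ln(k₂/k₁)/(k₂−k₁) gives C_{N,max}/C_{M0} = (k₁/k₂)^[k₂/(k₂−k₁)].
= (0.930/0.180)^(0.180/(0.180−0.930)) = (5.167)^(-0.2400) = 0.6743.
C_{N,max} = 0.6743×0.800 = 0.539 mol/dm³.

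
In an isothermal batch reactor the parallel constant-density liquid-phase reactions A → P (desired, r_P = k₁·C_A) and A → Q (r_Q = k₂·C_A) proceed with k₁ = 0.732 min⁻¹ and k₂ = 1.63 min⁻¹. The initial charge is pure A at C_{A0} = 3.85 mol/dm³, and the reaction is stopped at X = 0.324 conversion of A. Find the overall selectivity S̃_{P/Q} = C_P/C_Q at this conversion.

0.449

C_A = C_{A0}(1−X) = 2.603 mol/dm³.
Both paths are first order in A, so the instantaneous fraction to P is constant: dC_P/d(−C_A) = k₁/(k₁+k₂) = 0.3099.
C_P = 0.3099·(C_{A0}−C_A) = 0.3099×1.247 = 0.387 mol/dm³.
C_Q = (C_{A0}−C_A)−C_P = 0.8608 mol/dm³; S̃_{P/Q} = 0.3866/0.8608 = 0.449.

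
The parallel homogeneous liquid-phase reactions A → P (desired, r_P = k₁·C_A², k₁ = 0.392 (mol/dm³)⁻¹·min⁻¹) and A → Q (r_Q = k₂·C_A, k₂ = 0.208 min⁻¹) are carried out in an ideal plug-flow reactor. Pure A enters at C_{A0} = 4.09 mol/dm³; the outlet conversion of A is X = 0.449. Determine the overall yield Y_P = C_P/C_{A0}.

0.383

C_A = C_{A0}(1−X) = 2.254 mol/dm³.
Along a PFR/batch, dC_Q/dC_A = −r_Q/(r_P+r_Q) = −k₂/(k₂+k₁·C_A).
Integrating from C_{A0} to C_A: C_Q = (0.208/0.392)·ln[(0.208+0.392·4.09)/(0.208+0.392·2.25)] = 0.5306·ln(1.811/1.091) = 0.2688 mol/dm³.
Then C_P = (C_{A0}−C_A) − C_Q = 1.836 − 0.2688 = 1.568 mol/dm³.
Y_P = C_P/C_{A0} = 1.568/4.09 = 0.383.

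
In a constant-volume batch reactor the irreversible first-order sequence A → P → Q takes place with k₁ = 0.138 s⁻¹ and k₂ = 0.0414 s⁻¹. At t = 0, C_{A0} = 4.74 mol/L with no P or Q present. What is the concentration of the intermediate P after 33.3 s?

1.64 mol/L

The intermediate concentration in a first-order A→B→C sequence is C_P = k₁C_{A0}(e^(−k₁t) − e^(−k₂t))/(k₂−k₁).
e^(−k₁t) = e^(−0.138×33.3) = e^(−4.595) = 0.01010; e^(−k₂t) = e^(−1.379) = 0.2519.
C_P = 0.138×4.74/(0.0414−0.138) × (0.01010−0.2519) = (-6.771)×(-0.2418) = 1.638 mol/L.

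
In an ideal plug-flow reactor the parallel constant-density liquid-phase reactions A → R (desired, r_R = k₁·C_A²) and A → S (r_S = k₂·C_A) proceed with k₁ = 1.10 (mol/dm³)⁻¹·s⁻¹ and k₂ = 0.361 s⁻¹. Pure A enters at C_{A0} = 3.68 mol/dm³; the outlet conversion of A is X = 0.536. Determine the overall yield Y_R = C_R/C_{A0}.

C_A = C_{A0}(1−X) = 1.708 mol/dm³.
Along a PFR/batch, dC_S/dC_A = −r_S/(r_R+r_S) = −k₂/(k₂+k₁·C_A).
Integrating from C_{A0} to C_A: C_S = (0.361/1.10)·ln[(0.361+1.10·3.68)/(0.361+1.10·1.71)] = 0.3282·ln(4.409/2.239) = 0.2223 mol/dm³.
Then C_R = (C_{A0}−C_A) − C_S = 1.972 − 0.2223 = 1.750 mol/dm³.
Y_R = C_R/C_{A0} = 1.750/3.68 = 0.476.

0.476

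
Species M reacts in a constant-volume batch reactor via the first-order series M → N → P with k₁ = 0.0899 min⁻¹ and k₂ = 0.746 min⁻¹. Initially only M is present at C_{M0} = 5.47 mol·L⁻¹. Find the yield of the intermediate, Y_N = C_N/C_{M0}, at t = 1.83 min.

Solving the coupled first-order balances gives C_N(t) = [k₁/(k₂−k₁)]·C_{M0}·(e^(−k₁t) − e^(−k₂t)).
e^(−k₁t) = e^(−0.0899×1.83) = e^(−0.1645) = 0.8483; e^(−k₂t) = e^(−1.365) = 0.2553.
C_N = 0.0899×5.47/(0.746−0.0899) × (0.8483−0.2553) = 0.7495×0.5930 = 0.4444 mol·L⁻¹.
Y_N = C_N/C_{M0} = 0.4444/5.47 = 0.0812.

0.0812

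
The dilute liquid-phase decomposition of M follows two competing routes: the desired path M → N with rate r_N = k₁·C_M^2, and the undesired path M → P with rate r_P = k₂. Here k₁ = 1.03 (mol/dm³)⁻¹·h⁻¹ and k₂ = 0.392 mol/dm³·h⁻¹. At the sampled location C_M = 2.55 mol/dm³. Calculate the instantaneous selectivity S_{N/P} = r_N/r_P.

S_{N/P} = r_N/r_P = (k₁·C_M^2)/(k₂) = (k₁/k₂)·C_M^2.
= (1.03×2.550^2) / (0.392) = 6.698/0.3920 = 17.1.
Since the desired path is higher order in M, keeping C_M high (PFR or concentrated feed) favours N.

17.1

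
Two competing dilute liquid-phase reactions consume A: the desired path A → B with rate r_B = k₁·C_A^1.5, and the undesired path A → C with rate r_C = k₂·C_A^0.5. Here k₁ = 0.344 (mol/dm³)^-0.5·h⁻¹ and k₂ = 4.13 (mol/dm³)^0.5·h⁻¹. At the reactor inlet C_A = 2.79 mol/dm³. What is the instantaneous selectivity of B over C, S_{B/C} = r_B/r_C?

0.232

S_{B/C} = r_B/r_C = (k₁·C_A^1.5)/(k₂·C_A^0.5) = (k₁/k₂)·C_A.
= (0.344×2.790^1.5) / (4.13×2.790^0.5) = 1.603/6.898 = 0.232.
Since the desired path is higher order in A, keeping C_A high (PFR or concentrated feed) favours B.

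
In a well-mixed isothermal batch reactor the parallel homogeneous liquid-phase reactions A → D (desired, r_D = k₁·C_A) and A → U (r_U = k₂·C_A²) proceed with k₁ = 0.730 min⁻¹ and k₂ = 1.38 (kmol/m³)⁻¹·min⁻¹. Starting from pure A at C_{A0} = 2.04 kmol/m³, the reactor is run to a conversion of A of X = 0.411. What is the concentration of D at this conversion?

0.209 kmol/m³

C_A = C_{A0}(1−X) = 1.202 kmol/m³.
Along a PFR/batch, dC_D/dC_A = −r_D/(r_D+r_U) = −k₁/(k₁+k₂·C_A).
Integrating from C_{A0} to C_A: C_D = (0.730/1.38)·ln[(0.730+1.38·2.04)/(0.730+1.38·1.20)] = 0.5290·ln(3.545/2.388) = 0.2090 kmol/m³.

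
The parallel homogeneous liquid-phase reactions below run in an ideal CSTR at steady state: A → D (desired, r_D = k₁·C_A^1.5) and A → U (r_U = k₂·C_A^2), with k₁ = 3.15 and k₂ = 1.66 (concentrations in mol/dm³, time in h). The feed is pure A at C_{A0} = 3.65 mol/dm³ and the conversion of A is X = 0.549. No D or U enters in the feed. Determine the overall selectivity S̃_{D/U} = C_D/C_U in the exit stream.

Exit C_A = C_{A0}(1−X) = 3.65×0.451 = 1.646 mol/dm³.
In a CSTR the entire volume is at exit conditions, so r_D = 3.15×1.646^1.5 = 6.653 and r_U = 1.66×1.646^2 = 4.498.
Overall selectivity = C_D/C_U = r_Dτ/(r_Uτ) = r_D/r_U = 1.48.

1.48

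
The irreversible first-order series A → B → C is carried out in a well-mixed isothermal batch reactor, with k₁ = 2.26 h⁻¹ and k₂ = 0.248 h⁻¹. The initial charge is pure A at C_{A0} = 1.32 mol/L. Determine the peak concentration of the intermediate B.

At the optimum, C_{B,max}/C_{A0} = (k₁/k₂)^[k₂/(k₂−k₁)].
= (2.26/0.248)^(0.248/(0.248−2.26)) = (9.113)^(-0.1233) = 0.7616.
C_{B,max} = 0.7616×1.32 = 1.01 mol/L.

1.01 mol/L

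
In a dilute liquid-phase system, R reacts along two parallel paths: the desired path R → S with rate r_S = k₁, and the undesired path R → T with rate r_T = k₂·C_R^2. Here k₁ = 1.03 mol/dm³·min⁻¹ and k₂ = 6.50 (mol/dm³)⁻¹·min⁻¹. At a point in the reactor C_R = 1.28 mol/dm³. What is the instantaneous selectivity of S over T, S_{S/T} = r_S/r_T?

0.0967

S_{S/T} = r_S/r_T = (k₁)/(k₂·C_R^2) = (k₁/k₂)·C_R^-2.
= (1.03) / (6.50×1.280^2) = 1.030/10.65 = 0.0967.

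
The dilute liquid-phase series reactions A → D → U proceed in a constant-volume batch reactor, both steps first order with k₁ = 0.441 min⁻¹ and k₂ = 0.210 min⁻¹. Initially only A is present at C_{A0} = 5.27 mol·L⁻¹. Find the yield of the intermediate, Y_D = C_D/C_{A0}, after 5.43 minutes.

For first-order series with pure A initially, C_D(t) = k₁C_{A0}/(k₂−k₁)·(e^(−k₁t) − e^(−k₂t)).
e^(−k₁t) = e^(−0.441×5.43) = e^(−2.395) = 0.09121; e^(−k₂t) = e^(−1.140) = 0.3197.
C_D = 0.441×5.27/(0.210−0.441) × (0.09121−0.3197) = (-10.06)×(-0.2285) = 2.299 mol·L⁻¹.
Y_D = C_D/C_{A0} = 2.299/5.27 = 0.436.

0.436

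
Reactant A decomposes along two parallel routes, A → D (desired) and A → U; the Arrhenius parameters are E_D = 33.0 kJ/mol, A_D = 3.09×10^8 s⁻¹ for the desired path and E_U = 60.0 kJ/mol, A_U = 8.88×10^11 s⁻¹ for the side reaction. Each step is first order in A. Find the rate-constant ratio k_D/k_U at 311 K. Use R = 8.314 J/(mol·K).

With equal orders, S_{D/U} = k_D/k_U = (A_D/A_U)·exp[(E_U−E_D)/(RT)].
(E_U−E_D)/(RT) = (60.0−33.0)×10³/(8.314×311) = 27000/2586 = 10.44.
k_D/k_U = (3.09×10^8/8.88×10^11)·exp(10.44) = 3.480×10^-4 × 34277 = 11.9.
Since E_D < E_U, lowering the temperature improves selectivity toward D.

11.9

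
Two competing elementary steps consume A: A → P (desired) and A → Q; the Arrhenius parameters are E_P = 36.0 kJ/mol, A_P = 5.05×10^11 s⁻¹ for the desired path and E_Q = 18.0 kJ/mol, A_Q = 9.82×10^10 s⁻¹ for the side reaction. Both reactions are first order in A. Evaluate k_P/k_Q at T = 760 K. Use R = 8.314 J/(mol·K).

0.298

With equal orders, S_{P/Q} = k_P/k_Q = (A_P/A_Q)·exp[(E_Q−E_P)/(RT)].
(E_Q−E_P)/(RT) = (18.0−36.0)×10³/(8.314×760) = -18000/6319 = -2.849.
k_P/k_Q = (5.05×10^11/9.82×10^10)·exp(-2.849) = 5.143 × 0.05792 = 0.298.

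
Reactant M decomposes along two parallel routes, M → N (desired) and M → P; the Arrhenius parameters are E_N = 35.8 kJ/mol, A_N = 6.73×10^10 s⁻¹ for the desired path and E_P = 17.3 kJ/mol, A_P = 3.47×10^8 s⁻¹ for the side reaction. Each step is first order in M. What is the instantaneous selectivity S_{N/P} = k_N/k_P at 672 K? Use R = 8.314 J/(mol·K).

k_N/k_P = (A_N/A_P)·exp[−(E_N−E_P)/(RT)] = (A_N/A_P)·exp[(E_P−E_N)/(RT)].
(E_P−E_N)/(RT) = (17.3−35.8)×10³/(8.314×672) = -18500/5587 = -3.311.
k_N/k_P = (6.73×10^10/3.47×10^8)·exp(-3.311) = 193.9 × 0.03647 = 7.07.
Since E_N > E_P, raising the temperature improves selectivity toward N.

7.07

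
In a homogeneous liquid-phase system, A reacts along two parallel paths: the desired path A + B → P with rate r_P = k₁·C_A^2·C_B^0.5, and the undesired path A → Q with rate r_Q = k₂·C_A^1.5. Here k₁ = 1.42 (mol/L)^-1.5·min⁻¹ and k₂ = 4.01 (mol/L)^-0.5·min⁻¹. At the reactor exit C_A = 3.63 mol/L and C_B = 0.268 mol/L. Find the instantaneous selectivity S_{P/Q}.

0.349

S_{P/Q} = r_P/r_Q = (k₁·C_A^2·C_B^0.5)/(k₂·C_A^1.5) = (k₁/k₂)·C_A^0.5·C_B^0.5.
= (1.42×3.630^2×0.2680^0.5) / (4.01×3.630^1.5) = 9.687/27.73 = 0.349.
Since the desired path is higher order in A, keeping C_A high (PFR or concentrated feed) favours P.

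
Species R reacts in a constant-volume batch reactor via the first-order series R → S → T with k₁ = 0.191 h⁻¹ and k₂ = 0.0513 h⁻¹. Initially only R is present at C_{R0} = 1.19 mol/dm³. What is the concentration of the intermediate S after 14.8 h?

The intermediate concentration in a first-order A→B→C sequence is C_S = k₁C_{R0}(e^(−k₁t) − e^(−k₂t))/(k₂−k₁).
e^(−k₁t) = e^(−0.191×14.8) = e^(−2.827) = 0.05920; e^(−k₂t) = e^(−0.7592) = 0.4680.
C_S = 0.191×1.19/(0.0513−0.191) × (0.05920−0.4680) = (-1.627)×(-0.4088) = 0.6651 mol/dm³.

0.665 mol/dm³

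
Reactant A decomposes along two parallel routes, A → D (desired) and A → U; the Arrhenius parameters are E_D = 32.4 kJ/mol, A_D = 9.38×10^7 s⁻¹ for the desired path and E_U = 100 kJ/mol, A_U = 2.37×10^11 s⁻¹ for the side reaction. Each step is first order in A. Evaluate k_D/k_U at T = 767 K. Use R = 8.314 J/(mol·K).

15.9

With equal orders, S_{D/U} = k_D/k_U = (A_D/A_U)·exp[(E_U−E_D)/(RT)].
(E_U−E_D)/(RT) = (100−32.4)×10³/(8.314×767) = 67600/6377 = 10.60.
k_D/k_U = (9.38×10^7/2.37×10^11)·exp(10.60) = 3.958×10^-4 × 40170 = 15.9.
Since E_D < E_U, lowering the temperature improves selectivity toward D.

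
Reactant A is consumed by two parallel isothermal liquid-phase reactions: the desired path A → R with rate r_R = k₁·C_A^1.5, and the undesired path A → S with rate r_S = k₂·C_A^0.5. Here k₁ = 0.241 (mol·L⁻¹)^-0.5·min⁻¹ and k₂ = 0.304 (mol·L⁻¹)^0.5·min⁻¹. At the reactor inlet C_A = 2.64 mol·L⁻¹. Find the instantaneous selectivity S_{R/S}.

2.09

S_{R/S} = r_R/r_S = (k₁·C_A^1.5)/(k₂·C_A^0.5) = (k₁/k₂)·C_A.
= (0.241×2.640^1.5) / (0.304×2.640^0.5) = 1.034/0.4939 = 2.09.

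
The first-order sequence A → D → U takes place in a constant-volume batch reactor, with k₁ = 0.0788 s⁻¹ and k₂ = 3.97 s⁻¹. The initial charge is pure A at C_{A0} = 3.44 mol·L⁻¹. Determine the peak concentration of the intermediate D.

0.0631 mol·L⁻¹

At the optimum, C_{D,max}/C_{A0} = (k₁/k₂)^[k₂/(k₂−k₁)].
= (0.0788/3.97)^(3.97/(3.97−0.0788)) = (0.01985)^(1.020) = 0.01833.
C_{D,max} = 0.01833×3.44 = 0.0631 mol·L⁻¹.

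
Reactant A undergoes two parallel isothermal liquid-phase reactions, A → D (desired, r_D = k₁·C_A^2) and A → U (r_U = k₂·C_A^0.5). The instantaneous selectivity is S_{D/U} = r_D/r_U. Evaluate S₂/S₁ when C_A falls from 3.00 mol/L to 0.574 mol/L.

0.0837

S_{D/U} = (k₁/k₂)·C_A^1.5, so S₂/S₁ = (C_{A,2}/C_{A,1})^1.5.
= (0.574/3.00)^1.5 = (0.1913)^1.5 = 0.0837.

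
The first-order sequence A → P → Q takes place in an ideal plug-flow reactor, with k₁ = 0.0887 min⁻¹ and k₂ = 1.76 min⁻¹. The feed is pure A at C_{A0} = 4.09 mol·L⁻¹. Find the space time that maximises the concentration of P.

The intermediate peaks when r₁ = r₂, i.e. k₁e^(−k₁τ) = k₂e^(−k₂τ), giving τ_opt = ln(k₂/k₁)/(k₂−k₁).
= ln(1.76/0.0887)/(1.76−0.0887) = ln(19.84)/1.671 = 2.988/1.671 = 1.79 min.

1.79 min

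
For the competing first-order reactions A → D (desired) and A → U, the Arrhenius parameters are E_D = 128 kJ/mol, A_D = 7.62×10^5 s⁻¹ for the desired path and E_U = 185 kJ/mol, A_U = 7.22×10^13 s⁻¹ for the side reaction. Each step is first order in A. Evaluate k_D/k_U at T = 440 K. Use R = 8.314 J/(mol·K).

With equal orders, S_{D/U} = k_D/k_U = (A_D/A_U)·exp[(E_U−E_D)/(RT)].
(E_U−E_D)/(RT) = (185−128)×10³/(8.314×440) = 57000/3658 = 15.58.
k_D/k_U = (7.62×10^5/7.22×10^13)·exp(15.58) = 1.055×10^-8 × 5.848×10^6 = 0.0617.

0.0617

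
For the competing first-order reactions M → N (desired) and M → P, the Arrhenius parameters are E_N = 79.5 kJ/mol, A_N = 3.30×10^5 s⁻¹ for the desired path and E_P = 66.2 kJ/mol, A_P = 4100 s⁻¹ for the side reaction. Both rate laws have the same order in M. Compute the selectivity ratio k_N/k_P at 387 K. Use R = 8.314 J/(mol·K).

k_N/k_P = (A_N/A_P)·exp[−(E_N−E_P)/(RT)] = (A_N/A_P)·exp[(E_P−E_N)/(RT)].
(E_P−E_N)/(RT) = (66.2−79.5)×10³/(8.314×387) = -13300/3218 = -4.134.
k_N/k_P = (3.30×10^5/4100)·exp(-4.134) = 80.49 × 0.01602 = 1.29.

1.29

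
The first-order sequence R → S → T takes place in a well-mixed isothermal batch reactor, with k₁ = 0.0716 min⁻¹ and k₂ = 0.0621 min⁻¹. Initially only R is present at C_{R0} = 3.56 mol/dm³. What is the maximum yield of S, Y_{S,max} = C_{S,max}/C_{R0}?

0.394

Evaluating C_S at t_opt = ln(k₂/k₁)/(k₂−k₁) gives C_{S,max}/C_{R0} = (k₁/k₂)^[k₂/(k₂−k₁)].
= (0.0716/0.0621)^(0.0621/(0.0621−0.0716)) = (1.153)^(-6.537) = 0.3944.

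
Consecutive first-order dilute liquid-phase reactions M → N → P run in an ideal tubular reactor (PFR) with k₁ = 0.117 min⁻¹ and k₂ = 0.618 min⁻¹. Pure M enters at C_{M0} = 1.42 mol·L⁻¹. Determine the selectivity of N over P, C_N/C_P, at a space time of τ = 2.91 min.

Solving the coupled first-order balances gives C_N(τ) = [k₁/(k₂−k₁)]·C_{M0}·(e^(−k₁τ) − e^(−k₂τ)).
e^(−k₁τ) = e^(−0.117×2.91) = e^(−0.3405) = 0.7114; e^(−k₂τ) = e^(−1.798) = 0.1656.
C_N = 0.117×1.42/(0.618−0.117) × (0.7114−0.1656) = 0.3316×0.5459 = 0.1810 mol·L⁻¹.
C_M = C_{M0}e^(−k₁τ) = 1.010 mol·L⁻¹, so C_P = C_{M0}−C_M−C_N = 0.2287 mol·L⁻¹; C_N/C_P = 0.791.

0.791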